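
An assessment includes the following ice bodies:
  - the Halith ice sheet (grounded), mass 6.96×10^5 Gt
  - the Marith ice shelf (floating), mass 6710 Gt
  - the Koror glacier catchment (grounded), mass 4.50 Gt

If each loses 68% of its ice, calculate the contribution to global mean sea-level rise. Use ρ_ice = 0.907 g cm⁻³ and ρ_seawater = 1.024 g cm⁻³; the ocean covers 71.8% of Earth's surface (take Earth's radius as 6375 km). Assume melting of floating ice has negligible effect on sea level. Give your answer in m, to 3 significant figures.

Halith: 0.68 × 6.96×10^5 Gt = 4.733×10^17 kg; dividing by ρ_w = 1.024 g cm⁻³ = 1024 kg m⁻³ gives 4.622×10^14 m³ of water.
The Marith ice shelf is floating and already displaces its own weight of water, so its melt adds essentially nothing to sea level.
Koror: 0.68 × 4.50 Gt = 3.060×10^12 kg; dividing by ρ_w = 1024 kg m⁻³ gives 2.988×10^9 m³ of water.
Total added water ≈ 4.622×10^14 m³ over 3.67×10^14 m² → Δh = 1.26 m.

≈ 1.26 m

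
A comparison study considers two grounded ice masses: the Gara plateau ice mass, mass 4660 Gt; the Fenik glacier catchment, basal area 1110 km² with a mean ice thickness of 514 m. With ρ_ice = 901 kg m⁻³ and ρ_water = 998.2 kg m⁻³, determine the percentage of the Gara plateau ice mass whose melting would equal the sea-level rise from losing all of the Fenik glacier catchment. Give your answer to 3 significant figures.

≈ 11.0 %

Equal sea-level rise means equal mass of meltwater, i.e. equal mass of ice lost.
Ice mass of Fenik: 5.141×10^14 kg; ice mass of Gara: 4.660×10^15 kg.
Fraction required = 5.141×10^14 / 4.660×10^15 = 0.110 → 11.0 %.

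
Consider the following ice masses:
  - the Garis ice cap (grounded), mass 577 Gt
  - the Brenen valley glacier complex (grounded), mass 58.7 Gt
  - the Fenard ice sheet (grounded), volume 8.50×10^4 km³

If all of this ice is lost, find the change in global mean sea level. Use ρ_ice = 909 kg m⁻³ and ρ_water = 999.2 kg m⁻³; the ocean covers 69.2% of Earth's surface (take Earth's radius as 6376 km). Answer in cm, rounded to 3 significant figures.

Garis: 577 Gt = 5.770×10^14 kg; dividing by ρ_w = 999.2 kg m⁻³ gives 5.775×10^11 m³ of water.
Brenen: 58.7 Gt = 5.870×10^13 kg; dividing by ρ_w = 999.2 kg m⁻³ gives 5.875×10^10 m³ of water.
Fenard: 8.50×10^4 km³ × (909/999.2) = 7.733×10^4 km³ of water.
Total added water ≈ 7.796×10^13 m³ over 3.54×10^14 m² → Δh = 0.221 m = 22.1 cm.

≈ 22.1 cm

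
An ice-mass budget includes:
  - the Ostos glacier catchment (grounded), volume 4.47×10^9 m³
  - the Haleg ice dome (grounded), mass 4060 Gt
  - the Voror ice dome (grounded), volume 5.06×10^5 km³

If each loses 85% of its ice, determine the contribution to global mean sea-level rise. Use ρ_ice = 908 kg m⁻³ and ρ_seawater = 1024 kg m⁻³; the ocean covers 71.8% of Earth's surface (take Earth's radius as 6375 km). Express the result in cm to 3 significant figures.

Ostos: 0.85 × 4.47×10^9 m³ × (908/1024) = 3.369×10^9 m³ of water.
Haleg: 0.85 × 4060 Gt = 3.451×10^15 kg; dividing by ρ_w = 1024 kg m⁻³ gives 3.370×10^12 m³ of water.
Voror: 0.85 × 5.06×10^5 km³ × (908/1024) = 3.814×10^5 km³ of water.
Total added water ≈ 3.848×10^14 m³ over 3.67×10^14 m² → Δh = 1.05 m = 105 cm.

≈ 105 cm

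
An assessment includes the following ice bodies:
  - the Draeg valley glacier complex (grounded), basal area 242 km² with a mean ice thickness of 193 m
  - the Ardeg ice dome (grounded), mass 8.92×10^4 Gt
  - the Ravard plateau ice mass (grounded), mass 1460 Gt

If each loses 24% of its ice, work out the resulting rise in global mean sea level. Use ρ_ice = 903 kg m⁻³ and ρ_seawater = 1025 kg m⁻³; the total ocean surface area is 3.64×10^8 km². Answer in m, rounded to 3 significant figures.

≈ 0.0583 m

Draeg: ice volume = 242 km² × 193 m = 46.71 km³; 0.24 × 46.71 × (903/1025) = 9.875 km³ of water.
Ardeg: 0.24 × 8.92×10^4 Gt = 2.141×10^16 kg; dividing by ρ_w = 1025 kg m⁻³ gives 2.089×10^13 m³ of water.
Ravard: 0.24 × 1460 Gt = 3.504×10^14 kg; dividing by ρ_w = 1025 kg m⁻³ gives 3.419×10^11 m³ of water.
Total added water ≈ 2.124×10^13 m³ over 3.64×10^14 m² → Δh = 0.0583 m.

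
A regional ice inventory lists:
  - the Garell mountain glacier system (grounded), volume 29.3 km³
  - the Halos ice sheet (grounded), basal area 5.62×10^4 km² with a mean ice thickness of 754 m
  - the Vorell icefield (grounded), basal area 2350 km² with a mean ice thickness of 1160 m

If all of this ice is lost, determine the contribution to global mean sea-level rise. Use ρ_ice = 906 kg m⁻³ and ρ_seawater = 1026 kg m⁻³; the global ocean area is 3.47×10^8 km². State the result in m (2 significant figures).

Garell: 29.3 km³ × (906/1026) = 25.87 km³ of water.
Halos: ice volume = 5.62×10^4 km² × 754 m = 4.237×10^4 km³; 4.237×10^4 × (906/1026) = 3.742×10^4 km³ of water.
Vorell: ice volume = 2350 km² × 1160 m = 2726 km³; 2726 × (906/1026) = 2407 km³ of water.
Total added water ≈ 3.985×10^13 m³ over 3.47×10^14 m² → Δh = 0.115 m.

≈ 0.11 m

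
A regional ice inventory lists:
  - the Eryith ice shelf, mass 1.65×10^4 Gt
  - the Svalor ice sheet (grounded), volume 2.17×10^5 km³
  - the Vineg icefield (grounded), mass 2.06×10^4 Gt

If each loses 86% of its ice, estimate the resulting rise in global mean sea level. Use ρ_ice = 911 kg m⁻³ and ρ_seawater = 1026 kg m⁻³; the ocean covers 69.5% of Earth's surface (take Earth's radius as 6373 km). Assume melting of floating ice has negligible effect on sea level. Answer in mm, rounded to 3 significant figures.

The Eryith ice shelf is floating and already displaces its own weight of water, so its melt adds essentially nothing to sea level.
Svalor: 0.86 × 2.17×10^5 km³ × (911/1026) = 1.657×10^5 km³ of water.
Vineg: 0.86 × 2.06×10^4 Gt = 1.772×10^16 kg; dividing by ρ_w = 1026 kg m⁻³ gives 1.727×10^13 m³ of water.
Total added water ≈ 1.830×10^14 m³ over 3.55×10^14 m² → Δh = 0.516 m = 516 mm.

≈ 516 mm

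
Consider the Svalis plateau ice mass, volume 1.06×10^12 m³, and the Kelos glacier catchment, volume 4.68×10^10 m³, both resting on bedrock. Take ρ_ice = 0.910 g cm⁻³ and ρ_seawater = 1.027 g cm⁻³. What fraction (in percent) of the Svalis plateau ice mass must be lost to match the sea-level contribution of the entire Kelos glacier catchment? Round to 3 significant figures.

≈ 4.42 %

Equal sea-level rise means equal mass of meltwater, i.e. equal mass of ice lost.
Ice mass of Kelos: 4.259×10^13 kg; ice mass of Svalis: 9.646×10^14 kg.
Fraction required = 4.259×10^13 / 9.646×10^14 = 0.0442 → 4.42 %.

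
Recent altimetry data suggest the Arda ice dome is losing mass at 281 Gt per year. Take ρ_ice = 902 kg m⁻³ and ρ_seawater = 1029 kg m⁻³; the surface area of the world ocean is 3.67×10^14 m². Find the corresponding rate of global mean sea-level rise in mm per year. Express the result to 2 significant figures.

ρ_w = 1029 kg m⁻³. Annual water volume added = 281 Gt / ρ_w = 2.810×10^14 kg / 1029 kg m⁻³ = 2.731×10^11 m³.
Δh per year = 2.731×10^11 / 3.67×10^14 = 7.44×10^-4 m = 0.74 mm.

≈ 0.74 mm/yr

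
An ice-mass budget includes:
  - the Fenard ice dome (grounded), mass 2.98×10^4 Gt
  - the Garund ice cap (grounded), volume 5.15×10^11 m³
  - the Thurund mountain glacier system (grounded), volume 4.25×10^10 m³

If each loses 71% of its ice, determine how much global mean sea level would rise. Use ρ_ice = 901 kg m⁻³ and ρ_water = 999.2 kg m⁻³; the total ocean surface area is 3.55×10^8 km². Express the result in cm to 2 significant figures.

≈ 6.1 cm

Fenard: 0.71 × 2.98×10^4 Gt = 2.116×10^16 kg; dividing by ρ_w = 999.2 kg m⁻³ gives 2.117×10^13 m³ of water.
Garund: 0.71 × 5.15×10^11 m³ × (901/999.2) = 3.297×10^11 m³ of water.
Thurund: 0.71 × 4.25×10^10 m³ × (901/999.2) = 2.721×10^10 m³ of water.
Total added water ≈ 2.153×10^13 m³ over 3.55×10^14 m² → Δh = 0.0607 m = 6.1 cm.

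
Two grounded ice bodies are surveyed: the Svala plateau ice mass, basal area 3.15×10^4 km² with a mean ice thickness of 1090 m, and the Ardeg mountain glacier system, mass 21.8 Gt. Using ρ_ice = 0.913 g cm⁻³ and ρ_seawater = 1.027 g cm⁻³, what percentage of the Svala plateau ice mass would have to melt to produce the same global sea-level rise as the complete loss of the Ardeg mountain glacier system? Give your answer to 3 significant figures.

≈ 0.0695 %

Equal sea-level rise means equal mass of meltwater, i.e. equal mass of ice lost.
Ice mass of Ardeg: 2.180×10^13 kg; ice mass of Svala: 3.135×10^16 kg.
Fraction required = 2.180×10^13 / 3.135×10^16 = 6.95×10^-4 → 0.0695 %.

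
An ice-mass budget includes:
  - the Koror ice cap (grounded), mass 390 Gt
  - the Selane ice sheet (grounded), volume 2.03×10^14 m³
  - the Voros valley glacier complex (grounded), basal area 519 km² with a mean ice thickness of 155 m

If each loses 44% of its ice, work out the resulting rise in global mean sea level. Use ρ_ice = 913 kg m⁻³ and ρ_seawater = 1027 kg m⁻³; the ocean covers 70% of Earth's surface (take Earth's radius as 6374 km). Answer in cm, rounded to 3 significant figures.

≈ 22.3 cm

Koror: 0.44 × 390 Gt = 1.716×10^14 kg; dividing by ρ_w = 1027 kg m⁻³ gives 1.671×10^11 m³ of water.
Selane: 0.44 × 2.03×10^14 m³ × (913/1027) = 7.941×10^13 m³ of water.
Voros: ice volume = 519 km² × 155 m = 80.44 km³; 0.44 × 80.44 × (913/1027) = 31.47 km³ of water.
Total added water ≈ 7.960×10^13 m³ over 3.57×10^14 m² → Δh = 0.223 m = 22.3 cm.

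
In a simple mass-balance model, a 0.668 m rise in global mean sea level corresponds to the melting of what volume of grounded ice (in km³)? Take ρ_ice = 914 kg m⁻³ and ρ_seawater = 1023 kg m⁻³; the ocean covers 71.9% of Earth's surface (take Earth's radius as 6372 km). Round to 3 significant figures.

Required water volume = Δh × A = 0.668 m × 3.67×10^14 m² = 2.451×10^14 m³ = 2.451×10^5 km³.
Ice volume = water volume × ρ_w/ρ_ice = 2.451×10^5 × 1023/914 = 2.74×10^5 km³.

≈ 2.74×10^5 km³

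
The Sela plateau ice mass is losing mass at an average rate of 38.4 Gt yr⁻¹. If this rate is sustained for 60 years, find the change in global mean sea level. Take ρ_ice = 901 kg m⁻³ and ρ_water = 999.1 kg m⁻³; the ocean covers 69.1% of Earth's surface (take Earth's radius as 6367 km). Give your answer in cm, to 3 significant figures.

Total mass lost = 38.4 Gt/yr × 60 yr = 2304 Gt = 2.304×10^15 kg.
ρ_w = 999.1 kg m⁻³, so water volume = 2.304×10^15 / 999.1 = 2.306×10^12 m³.
Δh = 2.306×10^12 / 3.52×10^14 = 6.55×10^-3 m = 0.655 cm.

≈ 0.655 cm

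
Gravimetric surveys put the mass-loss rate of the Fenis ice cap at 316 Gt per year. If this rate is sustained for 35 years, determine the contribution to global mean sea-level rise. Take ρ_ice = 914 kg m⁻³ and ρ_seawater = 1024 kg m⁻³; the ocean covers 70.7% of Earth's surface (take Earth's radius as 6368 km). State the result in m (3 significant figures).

≈ 0.0300 m

Total mass lost = 316 Gt/yr × 35 yr = 1.106×10^4 Gt = 1.106×10^16 kg.
ρ_w = 1024 kg m⁻³, so water volume = 1.106×10^16 / 1024 = 1.080×10^13 m³.
Δh = 1.080×10^13 / 3.60×10^14 = 0.0300 m.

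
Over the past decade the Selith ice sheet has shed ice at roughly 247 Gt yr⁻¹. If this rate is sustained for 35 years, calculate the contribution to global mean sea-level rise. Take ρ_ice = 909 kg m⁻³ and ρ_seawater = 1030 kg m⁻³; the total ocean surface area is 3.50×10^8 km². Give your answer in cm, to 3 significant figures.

≈ 2.40 cm

Total mass lost = 247 Gt/yr × 35 yr = 8645 Gt = 8.645×10^15 kg.
ρ_w = 1030 kg m⁻³, so water volume = 8.645×10^15 / 1030 = 8.393×10^12 m³.
Δh = 8.393×10^12 / 3.50×10^14 = 0.0240 m = 2.40 cm.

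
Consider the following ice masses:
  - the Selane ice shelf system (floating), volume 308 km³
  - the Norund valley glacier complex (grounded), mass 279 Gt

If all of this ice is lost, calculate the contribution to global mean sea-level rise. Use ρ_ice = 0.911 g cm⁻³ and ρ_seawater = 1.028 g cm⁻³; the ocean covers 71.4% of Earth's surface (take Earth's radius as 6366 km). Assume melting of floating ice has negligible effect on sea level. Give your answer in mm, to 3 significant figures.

≈ 0.746 mm

The Selane ice shelf system is floating and already displaces its own weight of water, so its melt adds essentially nothing to sea level.
Norund: 279 Gt = 2.790×10^14 kg; dividing by ρ_w = 1.028 g cm⁻³ = 1028 kg m⁻³ gives 2.714×10^11 m³ of water.
Total added water ≈ 2.714×10^11 m³ over 3.64×10^14 m² → Δh = 7.46×10^-4 m = 0.746 mm.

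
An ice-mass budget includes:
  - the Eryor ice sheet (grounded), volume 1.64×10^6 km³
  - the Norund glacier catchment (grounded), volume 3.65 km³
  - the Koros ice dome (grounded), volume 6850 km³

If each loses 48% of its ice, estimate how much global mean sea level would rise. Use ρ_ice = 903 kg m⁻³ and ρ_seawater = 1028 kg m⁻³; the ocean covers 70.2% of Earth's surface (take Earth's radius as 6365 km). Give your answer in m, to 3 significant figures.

≈ 1.94 m

Eryor: 0.48 × 1.64×10^6 km³ × (903/1028) = 6.915×10^5 km³ of water.
Norund: 0.48 × 3.65 km³ × (903/1028) = 1.539 km³ of water.
Koros: 0.48 × 6850 km³ × (903/1028) = 2888 km³ of water.
Total added water ≈ 6.944×10^14 m³ over 3.57×10^14 m² → Δh = 1.94 m.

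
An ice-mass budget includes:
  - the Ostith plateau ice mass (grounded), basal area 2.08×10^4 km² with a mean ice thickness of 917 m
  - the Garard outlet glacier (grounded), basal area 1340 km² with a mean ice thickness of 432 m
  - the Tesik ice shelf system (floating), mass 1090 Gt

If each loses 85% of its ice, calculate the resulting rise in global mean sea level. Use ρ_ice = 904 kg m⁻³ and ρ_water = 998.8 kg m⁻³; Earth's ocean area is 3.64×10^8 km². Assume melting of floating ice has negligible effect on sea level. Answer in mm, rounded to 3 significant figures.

Ostith: ice volume = 2.08×10^4 km² × 917 m = 1.907×10^4 km³; 0.85 × 1.907×10^4 × (904/998.8) = 1.467×10^4 km³ of water.
Garard: ice volume = 1340 km² × 432 m = 578.9 km³; 0.85 × 578.9 × (904/998.8) = 445.3 km³ of water.
The Tesik ice shelf system is floating and already displaces its own weight of water, so its melt adds essentially nothing to sea level.
Total added water ≈ 1.512×10^13 m³ over 3.64×10^14 m² → Δh = 0.0415 m = 41.5 mm.

≈ 41.5 mm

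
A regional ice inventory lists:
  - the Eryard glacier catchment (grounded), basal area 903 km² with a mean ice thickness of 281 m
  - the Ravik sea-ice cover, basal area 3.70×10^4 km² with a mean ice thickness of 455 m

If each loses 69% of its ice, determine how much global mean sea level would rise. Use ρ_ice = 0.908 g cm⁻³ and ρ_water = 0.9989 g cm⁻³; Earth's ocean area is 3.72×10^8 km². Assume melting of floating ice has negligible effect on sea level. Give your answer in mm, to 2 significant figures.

≈ 0.43 mm

Eryard: ice volume = 903 km² × 281 m = 253.7 km³; 0.69 × 253.7 × (908/998.9) = 159.2 km³ of water.
The Ravik sea-ice cover is floating and already displaces its own weight of water, so its melt adds essentially nothing to sea level.
Total added water ≈ 1.592×10^11 m³ over 3.72×10^14 m² → Δh = 4.28×10^-4 m = 0.43 mm.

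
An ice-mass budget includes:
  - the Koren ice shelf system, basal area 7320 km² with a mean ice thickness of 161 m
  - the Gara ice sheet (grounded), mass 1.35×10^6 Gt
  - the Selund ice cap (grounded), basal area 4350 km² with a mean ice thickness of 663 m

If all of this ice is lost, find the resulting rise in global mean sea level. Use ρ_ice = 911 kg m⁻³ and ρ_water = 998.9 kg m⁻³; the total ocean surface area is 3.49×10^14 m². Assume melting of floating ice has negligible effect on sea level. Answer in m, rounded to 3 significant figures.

The Koren ice shelf system is floating and already displaces its own weight of water, so its melt adds essentially nothing to sea level.
Gara: 1.35×10^6 Gt = 1.350×10^18 kg; dividing by ρ_w = 998.9 kg m⁻³ gives 1.351×10^15 m³ of water.
Selund: ice volume = 4350 km² × 663 m = 2884 km³; 2884 × (911/998.9) = 2630 km³ of water.
Total added water ≈ 1.354×10^15 m³ over 3.49×10^14 m² → Δh = 3.88 m.

≈ 3.88 m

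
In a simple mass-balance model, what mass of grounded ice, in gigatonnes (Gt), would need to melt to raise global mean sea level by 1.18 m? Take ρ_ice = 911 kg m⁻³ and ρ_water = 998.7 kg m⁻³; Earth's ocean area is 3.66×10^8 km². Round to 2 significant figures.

≈ 4.3×10^5 Gt

Required water volume = Δh × A = 1.18 m × 3.66×10^14 m² = 4.319×10^14 m³.
ρ_w = 998.7 kg m⁻³, so the mass of water = 4.319×10^14 m³ × 998.7 kg m⁻³ = 4.313×10^17 kg = 4.3×10^5 Gt (and the same mass of ice, by conservation).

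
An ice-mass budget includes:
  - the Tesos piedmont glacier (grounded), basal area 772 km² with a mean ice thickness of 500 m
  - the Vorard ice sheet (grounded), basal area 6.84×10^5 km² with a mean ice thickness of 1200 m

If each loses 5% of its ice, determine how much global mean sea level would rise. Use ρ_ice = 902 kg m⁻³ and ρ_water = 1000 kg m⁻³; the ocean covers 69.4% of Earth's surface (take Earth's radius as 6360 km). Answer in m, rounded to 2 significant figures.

≈ 0.10 m

Tesos: ice volume = 772 km² × 500 m = 386.0 km³; 0.05 × 386.0 × (902/1000) = 17.41 km³ of water.
Vorard: ice volume = 6.84×10^5 km² × 1200 m = 8.208×10^5 km³; 0.05 × 8.208×10^5 × (902/1000) = 3.702×10^4 km³ of water.
Total added water ≈ 3.704×10^13 m³ over 3.53×10^14 m² → Δh = 0.105 m.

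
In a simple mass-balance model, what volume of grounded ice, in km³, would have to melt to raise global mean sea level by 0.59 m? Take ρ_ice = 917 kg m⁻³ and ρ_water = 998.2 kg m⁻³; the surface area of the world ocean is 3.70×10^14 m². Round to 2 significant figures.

≈ 2.4×10^5 km³

Required water volume = Δh × A = 0.59 m × 3.70×10^14 m² = 2.183×10^14 m³ = 2.183×10^5 km³.
Ice volume = water volume × ρ_w/ρ_ice = 2.183×10^5 × 998.2/917 = 2.4×10^5 km³.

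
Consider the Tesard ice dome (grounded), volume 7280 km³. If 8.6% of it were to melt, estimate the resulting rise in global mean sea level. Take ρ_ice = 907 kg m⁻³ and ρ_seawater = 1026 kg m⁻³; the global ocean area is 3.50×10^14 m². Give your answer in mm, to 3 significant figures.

≈ 1.58 mm

Tesard: 0.086 × 7280 km³ × (907/1026) = 553.5 km³ of water.
Spread over 3.50×10^14 m² of ocean, Δh = 5.535×10^11 / 3.50×10^14 = 1.58×10^-3 m = 1.58 mm.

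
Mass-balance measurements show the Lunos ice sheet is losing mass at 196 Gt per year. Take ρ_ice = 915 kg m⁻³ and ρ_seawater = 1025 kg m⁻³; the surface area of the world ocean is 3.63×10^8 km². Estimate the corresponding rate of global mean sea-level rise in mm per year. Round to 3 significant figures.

ρ_w = 1025 kg m⁻³. Annual water volume added = 196 Gt / ρ_w = 1.960×10^14 kg / 1025 kg m⁻³ = 1.912×10^11 m³.
Δh per year = 1.912×10^11 / 3.63×10^14 = 5.27×10^-4 m = 0.527 mm.

≈ 0.527 mm/yr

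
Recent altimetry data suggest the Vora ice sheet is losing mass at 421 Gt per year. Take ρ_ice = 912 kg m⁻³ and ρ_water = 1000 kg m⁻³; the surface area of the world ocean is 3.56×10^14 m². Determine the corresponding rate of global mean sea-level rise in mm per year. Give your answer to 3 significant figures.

ρ_w = 1000 kg m⁻³. Annual water volume added = 421 Gt / ρ_w = 4.210×10^14 kg / 1000 kg m⁻³ = 4.210×10^11 m³.
Δh per year = 4.210×10^11 / 3.56×10^14 = 1.18×10^-3 m = 1.18 mm.

≈ 1.18 mm/yr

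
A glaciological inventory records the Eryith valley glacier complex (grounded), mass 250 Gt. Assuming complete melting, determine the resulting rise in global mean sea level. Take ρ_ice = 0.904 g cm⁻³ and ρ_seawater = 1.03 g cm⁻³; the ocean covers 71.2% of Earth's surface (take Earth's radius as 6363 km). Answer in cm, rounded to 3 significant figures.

Eryith: 250 Gt = 2.500×10^14 kg; dividing by ρ_w = 1.03 g cm⁻³ = 1030 kg m⁻³ gives 2.427×10^11 m³ of water.
Spread over 3.62×10^14 m² of ocean, Δh = 2.427×10^11 / 3.62×10^14 = 6.70×10^-4 m = 0.0670 cm.

≈ 0.0670 cm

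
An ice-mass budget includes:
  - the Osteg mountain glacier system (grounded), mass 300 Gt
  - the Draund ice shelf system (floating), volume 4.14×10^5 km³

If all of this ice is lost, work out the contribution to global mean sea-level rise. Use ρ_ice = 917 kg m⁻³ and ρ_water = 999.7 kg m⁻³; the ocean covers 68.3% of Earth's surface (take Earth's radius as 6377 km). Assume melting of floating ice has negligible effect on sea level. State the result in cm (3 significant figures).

Osteg: 300 Gt = 3.000×10^14 kg; dividing by ρ_w = 999.7 kg m⁻³ gives 3.001×10^11 m³ of water.
The Draund ice shelf system is floating and already displaces its own weight of water, so its melt adds essentially nothing to sea level.
Total added water ≈ 3.001×10^11 m³ over 3.49×10^14 m² → Δh = 8.60×10^-4 m = 0.0860 cm.

≈ 0.0860 cm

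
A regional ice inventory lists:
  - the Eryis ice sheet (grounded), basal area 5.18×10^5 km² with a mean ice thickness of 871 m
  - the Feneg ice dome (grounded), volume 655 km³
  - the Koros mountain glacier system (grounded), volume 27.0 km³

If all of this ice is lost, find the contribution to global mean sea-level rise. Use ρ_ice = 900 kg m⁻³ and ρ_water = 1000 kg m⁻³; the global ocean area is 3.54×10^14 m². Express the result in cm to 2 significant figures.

Eryis: ice volume = 5.18×10^5 km² × 871 m = 4.512×10^5 km³; 4.512×10^5 × (900/1000) = 4.061×10^5 km³ of water.
Feneg: 655 km³ × (900/1000) = 589.5 km³ of water.
Koros: 27.0 km³ × (900/1000) = 24.30 km³ of water.
Total added water ≈ 4.067×10^14 m³ over 3.54×10^14 m² → Δh = 1.15 m = 110 cm.

≈ 110 cm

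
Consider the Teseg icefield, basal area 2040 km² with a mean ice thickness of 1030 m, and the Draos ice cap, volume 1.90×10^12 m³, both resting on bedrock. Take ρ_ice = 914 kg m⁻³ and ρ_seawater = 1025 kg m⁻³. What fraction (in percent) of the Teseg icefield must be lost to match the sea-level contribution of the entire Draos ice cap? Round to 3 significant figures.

≈ 90.4 %

Equal sea-level rise means equal mass of meltwater, i.e. equal mass of ice lost.
Ice mass of Draos: 1.737×10^15 kg; ice mass of Teseg: 1.920×10^15 kg.
Fraction required = 1.737×10^15 / 1.920×10^15 = 0.904 → 90.4 %.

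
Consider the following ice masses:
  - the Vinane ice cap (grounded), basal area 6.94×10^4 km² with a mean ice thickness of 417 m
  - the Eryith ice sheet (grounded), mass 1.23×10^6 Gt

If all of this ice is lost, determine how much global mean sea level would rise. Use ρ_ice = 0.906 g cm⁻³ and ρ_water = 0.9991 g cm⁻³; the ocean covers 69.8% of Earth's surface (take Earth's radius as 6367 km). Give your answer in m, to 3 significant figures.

Vinane: ice volume = 6.94×10^4 km² × 417 m = 2.894×10^4 km³; 2.894×10^4 × (906/999.1) = 2.624×10^4 km³ of water.
Eryith: 1.23×10^6 Gt = 1.230×10^18 kg; dividing by ρ_w = 0.9991 g cm⁻³ = 999.1 kg m⁻³ gives 1.231×10^15 m³ of water.
Total added water ≈ 1.257×10^15 m³ over 3.56×10^14 m² → Δh = 3.54 m.

≈ 3.54 m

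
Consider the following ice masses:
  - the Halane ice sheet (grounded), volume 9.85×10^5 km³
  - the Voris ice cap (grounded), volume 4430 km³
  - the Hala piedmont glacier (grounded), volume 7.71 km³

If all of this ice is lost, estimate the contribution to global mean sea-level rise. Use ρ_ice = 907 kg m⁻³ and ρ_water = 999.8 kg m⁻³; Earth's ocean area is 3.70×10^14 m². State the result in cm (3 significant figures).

Halane: 9.85×10^5 km³ × (907/999.8) = 8.936×10^5 km³ of water.
Voris: 4430 km³ × (907/999.8) = 4019 km³ of water.
Hala: 7.71 km³ × (907/999.8) = 6.994 km³ of water.
Total added water ≈ 8.976×10^14 m³ over 3.70×10^14 m² → Δh = 2.43 m = 243 cm.

≈ 243 cm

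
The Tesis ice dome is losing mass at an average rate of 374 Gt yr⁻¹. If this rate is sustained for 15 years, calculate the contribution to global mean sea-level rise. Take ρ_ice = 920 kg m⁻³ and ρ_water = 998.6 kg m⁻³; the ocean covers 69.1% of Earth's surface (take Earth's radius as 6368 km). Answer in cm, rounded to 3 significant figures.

≈ 1.60 cm

Total mass lost = 374 Gt/yr × 15 yr = 5610 Gt = 5.610×10^15 kg.
ρ_w = 998.6 kg m⁻³, so water volume = 5.610×10^15 / 998.6 = 5.618×10^12 m³.
Δh = 5.618×10^12 / 3.52×10^14 = 0.0160 m = 1.60 cm.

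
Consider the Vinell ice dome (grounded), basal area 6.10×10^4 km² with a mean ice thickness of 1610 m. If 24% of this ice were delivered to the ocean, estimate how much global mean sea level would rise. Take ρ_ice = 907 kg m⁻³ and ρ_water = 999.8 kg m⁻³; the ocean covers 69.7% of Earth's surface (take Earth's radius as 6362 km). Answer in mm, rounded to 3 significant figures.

Vinell: ice volume = 6.10×10^4 km² × 1610 m = 9.821×10^4 km³; 0.24 × 9.821×10^4 × (907/999.8) = 2.138×10^4 km³ of water.
Spread over 3.55×10^14 m² of ocean, Δh = 2.138×10^13 / 3.55×10^14 = 0.0603 m = 60.3 mm.

≈ 60.3 mm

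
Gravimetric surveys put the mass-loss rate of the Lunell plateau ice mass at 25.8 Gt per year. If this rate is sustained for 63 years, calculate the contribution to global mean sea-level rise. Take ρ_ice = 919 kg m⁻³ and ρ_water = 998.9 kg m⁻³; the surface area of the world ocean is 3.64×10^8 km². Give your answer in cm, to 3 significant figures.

≈ 0.447 cm

Total mass lost = 25.8 Gt/yr × 63 yr = 1625 Gt = 1.625×10^15 kg.
ρ_w = 998.9 kg m⁻³, so water volume = 1.625×10^15 / 998.9 = 1.627×10^12 m³.
Δh = 1.627×10^12 / 3.64×10^14 = 4.47×10^-3 m = 0.447 cm.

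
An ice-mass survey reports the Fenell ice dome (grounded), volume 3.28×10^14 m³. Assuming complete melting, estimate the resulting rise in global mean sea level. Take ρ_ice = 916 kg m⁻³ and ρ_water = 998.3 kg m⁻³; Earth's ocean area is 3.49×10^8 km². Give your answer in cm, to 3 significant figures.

Fenell: 3.28×10^14 m³ × (916/998.3) = 3.010×10^14 m³ of water.
Spread over 3.49×10^14 m² of ocean, Δh = 3.010×10^14 / 3.49×10^14 = 0.862 m = 86.2 cm.

≈ 86.2 cm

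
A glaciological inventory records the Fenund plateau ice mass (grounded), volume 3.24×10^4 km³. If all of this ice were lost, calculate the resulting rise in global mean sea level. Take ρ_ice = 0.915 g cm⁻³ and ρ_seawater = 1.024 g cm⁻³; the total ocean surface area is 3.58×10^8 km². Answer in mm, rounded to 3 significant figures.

Fenund: 3.24×10^4 km³ × (915/1024) = 2.895×10^4 km³ of water.
Spread over 3.58×10^14 m² of ocean, Δh = 2.895×10^13 / 3.58×10^14 = 0.0809 m = 80.9 mm.

≈ 80.9 mm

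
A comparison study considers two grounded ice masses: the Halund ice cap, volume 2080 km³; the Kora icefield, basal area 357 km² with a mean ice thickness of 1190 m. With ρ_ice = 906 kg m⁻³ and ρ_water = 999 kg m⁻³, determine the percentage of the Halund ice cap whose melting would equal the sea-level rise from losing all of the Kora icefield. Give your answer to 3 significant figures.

Equal sea-level rise means equal mass of meltwater, i.e. equal mass of ice lost.
Ice mass of Kora: 3.849×10^14 kg; ice mass of Halund: 1.884×10^15 kg.
Fraction required = 3.849×10^14 / 1.884×10^15 = 0.204 → 20.4 %.

≈ 20.4 %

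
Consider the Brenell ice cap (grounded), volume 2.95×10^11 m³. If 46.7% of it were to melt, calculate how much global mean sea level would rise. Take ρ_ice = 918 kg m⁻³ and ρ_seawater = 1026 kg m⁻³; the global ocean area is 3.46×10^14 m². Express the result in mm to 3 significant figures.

Brenell: 0.467 × 2.95×10^11 m³ × (918/1026) = 1.233×10^11 m³ of water.
Spread over 3.46×10^14 m² of ocean, Δh = 1.233×10^11 / 3.46×10^14 = 3.56×10^-4 m = 0.356 mm.

≈ 0.356 mm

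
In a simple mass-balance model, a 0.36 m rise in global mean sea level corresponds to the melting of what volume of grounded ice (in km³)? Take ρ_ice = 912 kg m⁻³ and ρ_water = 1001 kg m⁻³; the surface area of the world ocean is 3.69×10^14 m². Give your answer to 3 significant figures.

Required water volume = Δh × A = 0.36 m × 3.69×10^14 m² = 1.328×10^14 m³ = 1.328×10^5 km³.
Ice volume = water volume × ρ_w/ρ_ice = 1.328×10^5 × 1001/912 = 1.46×10^5 km³.

≈ 1.46×10^5 km³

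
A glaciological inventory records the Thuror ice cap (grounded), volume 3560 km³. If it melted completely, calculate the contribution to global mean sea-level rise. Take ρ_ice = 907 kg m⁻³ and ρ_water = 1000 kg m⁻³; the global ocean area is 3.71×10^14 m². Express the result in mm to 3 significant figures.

≈ 8.70 mm

Thuror: 3560 km³ × (907/1000) = 3229 km³ of water.
Spread over 3.71×10^14 m² of ocean, Δh = 3.229×10^12 / 3.71×10^14 = 8.70×10^-3 m = 8.70 mm.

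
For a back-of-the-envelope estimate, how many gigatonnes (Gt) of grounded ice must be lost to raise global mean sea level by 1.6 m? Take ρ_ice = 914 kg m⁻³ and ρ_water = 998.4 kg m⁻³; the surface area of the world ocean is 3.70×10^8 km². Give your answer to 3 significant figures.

≈ 5.91×10^5 Gt

Required water volume = Δh × A = 1.6 m × 3.70×10^14 m² = 5.920×10^14 m³.
ρ_w = 998.4 kg m⁻³, so the mass of water = 5.920×10^14 m³ × 998.4 kg m⁻³ = 5.911×10^17 kg = 5.91×10^5 Gt (and the same mass of ice, by conservation).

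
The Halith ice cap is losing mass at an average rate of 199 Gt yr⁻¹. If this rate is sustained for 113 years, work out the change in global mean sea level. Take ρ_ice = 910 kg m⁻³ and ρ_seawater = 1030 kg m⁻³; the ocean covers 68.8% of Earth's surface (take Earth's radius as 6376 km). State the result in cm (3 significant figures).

Total mass lost = 199 Gt/yr × 113 yr = 2.249×10^4 Gt = 2.249×10^16 kg.
ρ_w = 1030 kg m⁻³, so water volume = 2.249×10^16 / 1030 = 2.183×10^13 m³.
Δh = 2.183×10^13 / 3.51×10^14 = 0.0621 m = 6.21 cm.

≈ 6.21 cm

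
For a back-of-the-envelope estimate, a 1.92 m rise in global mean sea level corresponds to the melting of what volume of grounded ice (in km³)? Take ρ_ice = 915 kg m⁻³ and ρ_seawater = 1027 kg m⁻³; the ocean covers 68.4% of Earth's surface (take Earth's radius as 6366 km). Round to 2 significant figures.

Required water volume = Δh × A = 1.92 m × 3.48×10^14 m² = 6.688×10^14 m³ = 6.688×10^5 km³.
Ice volume = water volume × ρ_w/ρ_ice = 6.688×10^5 × 1027/915 = 7.5×10^5 km³.

≈ 7.5×10^5 km³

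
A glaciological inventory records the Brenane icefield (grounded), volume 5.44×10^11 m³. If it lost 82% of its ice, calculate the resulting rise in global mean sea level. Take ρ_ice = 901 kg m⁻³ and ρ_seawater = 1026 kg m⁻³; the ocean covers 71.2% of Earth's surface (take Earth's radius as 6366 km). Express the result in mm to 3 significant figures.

Brenane: 0.82 × 5.44×10^11 m³ × (901/1026) = 3.917×10^11 m³ of water.
Spread over 3.63×10^14 m² of ocean, Δh = 3.917×10^11 / 3.63×10^14 = 1.08×10^-3 m = 1.08 mm.

≈ 1.08 mm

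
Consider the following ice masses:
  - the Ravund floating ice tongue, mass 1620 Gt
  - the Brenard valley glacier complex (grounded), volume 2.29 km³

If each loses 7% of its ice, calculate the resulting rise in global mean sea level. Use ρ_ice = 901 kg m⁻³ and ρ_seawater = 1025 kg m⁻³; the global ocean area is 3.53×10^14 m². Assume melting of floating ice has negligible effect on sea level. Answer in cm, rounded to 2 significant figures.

≈ 4.0×10^-5 cm

The Ravund floating ice tongue is floating and already displaces its own weight of water, so its melt adds essentially nothing to sea level.
Brenard: 0.07 × 2.29 km³ × (901/1025) = 0.1409 km³ of water.
Total added water ≈ 1.409×10^8 m³ over 3.53×10^14 m² → Δh = 3.99×10^-7 m = 4.0×10^-5 cm.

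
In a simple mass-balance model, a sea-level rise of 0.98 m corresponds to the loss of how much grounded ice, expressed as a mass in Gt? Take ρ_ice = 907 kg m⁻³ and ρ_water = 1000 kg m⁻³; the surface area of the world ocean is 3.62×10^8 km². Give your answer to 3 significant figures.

Required water volume = Δh × A = 0.98 m × 3.62×10^14 m² = 3.548×10^14 m³.
ρ_w = 1000 kg m⁻³, so the mass of water = 3.548×10^14 m³ × 1000 kg m⁻³ = 3.548×10^17 kg = 3.55×10^5 Gt (and the same mass of ice, by conservation).

≈ 3.55×10^5 Gt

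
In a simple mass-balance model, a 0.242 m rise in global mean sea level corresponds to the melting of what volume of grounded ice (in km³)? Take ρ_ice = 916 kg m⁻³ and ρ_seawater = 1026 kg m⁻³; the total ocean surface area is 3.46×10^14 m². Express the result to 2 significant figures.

≈ 9.4×10^4 km³

Required water volume = Δh × A = 0.242 m × 3.46×10^14 m² = 8.373×10^13 m³ = 8.373×10^4 km³.
Ice volume = water volume × ρ_w/ρ_ice = 8.373×10^4 × 1026/916 = 9.4×10^4 km³.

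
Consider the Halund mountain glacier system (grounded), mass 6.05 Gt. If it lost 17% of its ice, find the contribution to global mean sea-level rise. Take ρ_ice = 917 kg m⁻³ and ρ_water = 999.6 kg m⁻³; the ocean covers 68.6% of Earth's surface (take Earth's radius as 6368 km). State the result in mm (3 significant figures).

≈ 2.94×10^-3 mm

Halund: 0.17 × 6.05 Gt = 1.028×10^12 kg; dividing by ρ_w = 999.6 kg m⁻³ gives 1.029×10^9 m³ of water.
Spread over 3.50×10^14 m² of ocean, Δh = 1.029×10^9 / 3.50×10^14 = 2.94×10^-6 m = 2.94×10^-3 mm.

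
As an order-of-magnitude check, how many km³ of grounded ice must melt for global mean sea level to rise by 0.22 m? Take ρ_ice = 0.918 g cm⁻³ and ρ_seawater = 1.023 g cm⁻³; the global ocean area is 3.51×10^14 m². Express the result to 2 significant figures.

≈ 8.6×10^4 km³

Required water volume = Δh × A = 0.22 m × 3.51×10^14 m² = 7.722×10^13 m³ = 7.722×10^4 km³.
Ice volume = water volume × ρ_w/ρ_ice = 7.722×10^4 × 1023/918 = 8.6×10^4 km³.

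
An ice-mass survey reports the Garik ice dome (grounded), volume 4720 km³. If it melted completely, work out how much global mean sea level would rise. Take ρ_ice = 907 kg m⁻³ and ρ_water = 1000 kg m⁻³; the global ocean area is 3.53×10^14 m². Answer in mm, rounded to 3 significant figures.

Garik: 4720 km³ × (907/1000) = 4281 km³ of water.
Spread over 3.53×10^14 m² of ocean, Δh = 4.281×10^12 / 3.53×10^14 = 0.0121 m = 12.1 mm.

≈ 12.1 mm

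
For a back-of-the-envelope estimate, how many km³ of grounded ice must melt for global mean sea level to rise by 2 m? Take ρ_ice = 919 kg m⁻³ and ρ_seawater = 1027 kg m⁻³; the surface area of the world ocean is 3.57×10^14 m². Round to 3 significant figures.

Required water volume = Δh × A = 2 m × 3.57×10^14 m² = 7.140×10^14 m³ = 7.140×10^5 km³.
Ice volume = water volume × ρ_w/ρ_ice = 7.140×10^5 × 1027/919 = 7.98×10^5 km³.

≈ 7.98×10^5 km³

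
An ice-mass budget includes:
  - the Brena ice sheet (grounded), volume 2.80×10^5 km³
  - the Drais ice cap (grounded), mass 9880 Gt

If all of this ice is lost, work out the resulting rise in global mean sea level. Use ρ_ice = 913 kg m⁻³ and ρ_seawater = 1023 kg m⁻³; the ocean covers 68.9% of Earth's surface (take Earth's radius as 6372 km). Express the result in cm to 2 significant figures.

Brena: 2.80×10^5 km³ × (913/1023) = 2.499×10^5 km³ of water.
Drais: 9880 Gt = 9.880×10^15 kg; dividing by ρ_w = 1023 kg m⁻³ gives 9.658×10^12 m³ of water.
Total added water ≈ 2.596×10^14 m³ over 3.52×10^14 m² → Δh = 0.738 m = 74 cm.

≈ 74 cm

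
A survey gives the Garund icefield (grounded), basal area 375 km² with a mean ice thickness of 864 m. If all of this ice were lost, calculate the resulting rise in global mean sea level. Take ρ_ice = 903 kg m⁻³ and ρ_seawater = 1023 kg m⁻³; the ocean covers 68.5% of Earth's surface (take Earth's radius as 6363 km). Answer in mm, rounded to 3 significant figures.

Garund: ice volume = 375 km² × 864 m = 324.0 km³; 324.0 × (903/1023) = 286.0 km³ of water.
Spread over 3.49×10^14 m² of ocean, Δh = 2.860×10^11 / 3.49×10^14 = 8.21×10^-4 m = 0.821 mm.

≈ 0.821 mm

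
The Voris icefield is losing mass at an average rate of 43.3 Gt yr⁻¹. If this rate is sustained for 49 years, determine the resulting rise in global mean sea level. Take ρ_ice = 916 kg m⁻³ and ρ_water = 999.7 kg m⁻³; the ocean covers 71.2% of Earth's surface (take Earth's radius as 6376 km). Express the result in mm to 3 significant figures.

Total mass lost = 43.3 Gt/yr × 49 yr = 2122 Gt = 2.122×10^15 kg.
ρ_w = 999.7 kg m⁻³, so water volume = 2.122×10^15 / 999.7 = 2.122×10^12 m³.
Δh = 2.122×10^12 / 3.64×10^14 = 5.83×10^-3 m = 5.83 mm.

≈ 5.83 mm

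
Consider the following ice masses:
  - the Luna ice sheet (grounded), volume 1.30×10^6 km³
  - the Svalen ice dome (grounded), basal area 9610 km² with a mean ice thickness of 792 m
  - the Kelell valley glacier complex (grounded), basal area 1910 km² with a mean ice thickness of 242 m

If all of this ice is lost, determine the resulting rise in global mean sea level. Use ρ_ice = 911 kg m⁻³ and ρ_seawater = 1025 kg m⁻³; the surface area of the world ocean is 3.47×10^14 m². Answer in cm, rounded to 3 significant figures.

≈ 335 cm

Luna: 1.30×10^6 km³ × (911/1025) = 1.155×10^6 km³ of water.
Svalen: ice volume = 9610 km² × 792 m = 7611 km³; 7611 × (911/1025) = 6765 km³ of water.
Kelell: ice volume = 1910 km² × 242 m = 462.2 km³; 462.2 × (911/1025) = 410.8 km³ of water.
Total added water ≈ 1.163×10^15 m³ over 3.47×10^14 m² → Δh = 3.35 m = 335 cm.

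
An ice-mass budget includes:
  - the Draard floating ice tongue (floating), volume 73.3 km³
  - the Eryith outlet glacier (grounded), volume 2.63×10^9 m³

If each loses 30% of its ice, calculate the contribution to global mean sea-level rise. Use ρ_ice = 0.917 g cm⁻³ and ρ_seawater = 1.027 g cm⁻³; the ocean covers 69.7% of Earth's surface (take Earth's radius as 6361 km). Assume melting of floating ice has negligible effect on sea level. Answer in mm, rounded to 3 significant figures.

The Draard floating ice tongue is floating and already displaces its own weight of water, so its melt adds essentially nothing to sea level.
Eryith: 0.3 × 2.63×10^9 m³ × (917/1027) = 7.045×10^8 m³ of water.
Total added water ≈ 7.045×10^8 m³ over 3.54×10^14 m² → Δh = 1.99×10^-6 m = 1.99×10^-3 mm.

≈ 1.99×10^-3 mm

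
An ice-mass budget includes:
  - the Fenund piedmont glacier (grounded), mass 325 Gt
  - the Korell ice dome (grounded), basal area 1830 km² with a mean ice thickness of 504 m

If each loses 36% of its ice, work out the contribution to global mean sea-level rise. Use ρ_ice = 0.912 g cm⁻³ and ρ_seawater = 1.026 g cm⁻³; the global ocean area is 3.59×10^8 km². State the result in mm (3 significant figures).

≈ 1.14 mm

Fenund: 0.36 × 325 Gt = 1.170×10^14 kg; dividing by ρ_w = 1.026 g cm⁻³ = 1026 kg m⁻³ gives 1.140×10^11 m³ of water.
Korell: ice volume = 1830 km² × 504 m = 922.3 km³; 0.36 × 922.3 × (912/1026) = 295.1 km³ of water.
Total added water ≈ 4.092×10^11 m³ over 3.59×10^14 m² → Δh = 1.14×10^-3 m = 1.14 mm.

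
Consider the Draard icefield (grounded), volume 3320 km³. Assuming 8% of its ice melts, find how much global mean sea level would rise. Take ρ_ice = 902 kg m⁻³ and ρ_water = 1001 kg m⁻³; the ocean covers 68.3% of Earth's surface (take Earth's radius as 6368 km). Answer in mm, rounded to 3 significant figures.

≈ 0.688 mm

Draard: 0.08 × 3320 km³ × (902/1001) = 239.3 km³ of water.
Spread over 3.48×10^14 m² of ocean, Δh = 2.393×10^11 / 3.48×10^14 = 6.88×10^-4 m = 0.688 mm.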